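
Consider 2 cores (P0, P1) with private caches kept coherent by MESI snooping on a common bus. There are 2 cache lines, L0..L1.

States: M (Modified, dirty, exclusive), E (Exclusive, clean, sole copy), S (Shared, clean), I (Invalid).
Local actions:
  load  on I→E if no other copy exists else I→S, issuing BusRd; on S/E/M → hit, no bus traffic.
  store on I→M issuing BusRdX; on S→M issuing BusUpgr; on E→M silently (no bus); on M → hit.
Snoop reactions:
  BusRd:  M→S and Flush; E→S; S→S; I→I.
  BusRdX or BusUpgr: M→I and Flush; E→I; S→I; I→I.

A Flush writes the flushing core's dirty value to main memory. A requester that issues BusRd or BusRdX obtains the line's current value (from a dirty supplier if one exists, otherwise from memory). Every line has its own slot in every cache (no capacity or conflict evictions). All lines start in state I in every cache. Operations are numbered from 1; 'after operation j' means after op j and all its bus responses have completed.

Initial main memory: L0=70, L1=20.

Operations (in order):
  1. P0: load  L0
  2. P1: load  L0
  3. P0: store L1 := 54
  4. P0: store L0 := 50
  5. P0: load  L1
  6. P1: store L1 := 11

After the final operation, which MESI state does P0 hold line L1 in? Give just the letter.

state = I

step 1: P0: load  L0  ⟶  EI  (L0)  txn=BusRd  M[L0]=70
step 2: P1: load  L0  ⟶  SS  (L0)  txn=BusRd  M[L0]=70
step 3: P0: store L1 := 54  ⟶  MI  (L1)  txn=BusRdX  M[L1]=20
step 4: P0: store L0 := 50  ⟶  MI  (L0)  txn=BusUpgr  M[L0]=70
step 5: P0: load  L1  ⟶  MI  (L1)  txn=∅  M[L1]=20
step 6: P1: store L1 := 11  ⟶  IM  (L1)  txn=BusRdX+Flush  M[L1]=54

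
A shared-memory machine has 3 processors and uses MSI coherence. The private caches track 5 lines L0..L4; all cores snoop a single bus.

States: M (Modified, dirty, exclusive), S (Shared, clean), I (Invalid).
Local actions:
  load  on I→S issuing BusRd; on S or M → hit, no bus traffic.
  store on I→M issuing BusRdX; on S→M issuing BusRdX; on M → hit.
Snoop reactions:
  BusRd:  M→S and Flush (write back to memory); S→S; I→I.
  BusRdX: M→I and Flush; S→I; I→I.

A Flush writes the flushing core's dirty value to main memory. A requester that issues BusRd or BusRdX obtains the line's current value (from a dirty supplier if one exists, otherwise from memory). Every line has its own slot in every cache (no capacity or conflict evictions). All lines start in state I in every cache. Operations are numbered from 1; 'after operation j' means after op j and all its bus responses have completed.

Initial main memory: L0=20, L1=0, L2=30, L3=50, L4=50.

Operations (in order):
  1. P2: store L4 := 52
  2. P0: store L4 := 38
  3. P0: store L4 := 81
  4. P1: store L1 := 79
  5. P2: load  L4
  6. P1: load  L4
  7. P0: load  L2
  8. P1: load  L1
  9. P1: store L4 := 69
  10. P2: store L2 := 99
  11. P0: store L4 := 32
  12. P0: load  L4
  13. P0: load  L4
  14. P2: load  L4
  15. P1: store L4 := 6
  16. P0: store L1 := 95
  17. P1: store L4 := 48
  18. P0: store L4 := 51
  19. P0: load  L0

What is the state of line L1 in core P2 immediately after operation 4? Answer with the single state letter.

[1] P2: store L4 := 52 | P0:I, P1:I, P2:M(52) | bus: BusRdX
[2] P0: store L4 := 38 | P0:M(38), P1:I, P2:I | bus: BusRdX,Flush
[3] P0: store L4 := 81 | P0:M(81), P1:I, P2:I | bus: none
[4] P1: store L1 := 79 | P0:I, P1:M(79), P2:I | bus: BusRdX
[5] P2: load  L4 | P0:S(81), P1:I, P2:S(81) | bus: BusRd,Flush
[6] P1: load  L4 | P0:S(81), P1:S(81), P2:S(81) | bus: BusRd
[7] P0: load  L2 | P0:S(30), P1:I, P2:I | bus: BusRd
[8] P1: load  L1 | P0:I, P1:M(79), P2:I | bus: none
[9] P1: store L4 := 69 | P0:I, P1:M(69), P2:I | bus: BusRdX
[10] P2: store L2 := 99 | P0:I, P1:I, P2:M(99) | bus: BusRdX
[11] P0: store L4 := 32 | P0:M(32), P1:I, P2:I | bus: BusRdX,Flush
[12] P0: load  L4 | P0:M(32), P1:I, P2:I | bus: none
[13] P0: load  L4 | P0:M(32), P1:I, P2:I | bus: none
[14] P2: load  L4 | P0:S(32), P1:I, P2:S(32) | bus: BusRd,Flush
[15] P1: store L4 := 6 | P0:I, P1:M(6), P2:I | bus: BusRdX
[16] P0: store L1 := 95 | P0:M(95), P1:I, P2:I | bus: BusRdX,Flush
[17] P1: store L4 := 48 | P0:I, P1:M(48), P2:I | bus: none
[18] P0: store L4 := 51 | P0:M(51), P1:I, P2:I | bus: BusRdX,Flush
[19] P0: load  L0 | P0:S(20), P1:I, P2:I | bus: BusRd

state = I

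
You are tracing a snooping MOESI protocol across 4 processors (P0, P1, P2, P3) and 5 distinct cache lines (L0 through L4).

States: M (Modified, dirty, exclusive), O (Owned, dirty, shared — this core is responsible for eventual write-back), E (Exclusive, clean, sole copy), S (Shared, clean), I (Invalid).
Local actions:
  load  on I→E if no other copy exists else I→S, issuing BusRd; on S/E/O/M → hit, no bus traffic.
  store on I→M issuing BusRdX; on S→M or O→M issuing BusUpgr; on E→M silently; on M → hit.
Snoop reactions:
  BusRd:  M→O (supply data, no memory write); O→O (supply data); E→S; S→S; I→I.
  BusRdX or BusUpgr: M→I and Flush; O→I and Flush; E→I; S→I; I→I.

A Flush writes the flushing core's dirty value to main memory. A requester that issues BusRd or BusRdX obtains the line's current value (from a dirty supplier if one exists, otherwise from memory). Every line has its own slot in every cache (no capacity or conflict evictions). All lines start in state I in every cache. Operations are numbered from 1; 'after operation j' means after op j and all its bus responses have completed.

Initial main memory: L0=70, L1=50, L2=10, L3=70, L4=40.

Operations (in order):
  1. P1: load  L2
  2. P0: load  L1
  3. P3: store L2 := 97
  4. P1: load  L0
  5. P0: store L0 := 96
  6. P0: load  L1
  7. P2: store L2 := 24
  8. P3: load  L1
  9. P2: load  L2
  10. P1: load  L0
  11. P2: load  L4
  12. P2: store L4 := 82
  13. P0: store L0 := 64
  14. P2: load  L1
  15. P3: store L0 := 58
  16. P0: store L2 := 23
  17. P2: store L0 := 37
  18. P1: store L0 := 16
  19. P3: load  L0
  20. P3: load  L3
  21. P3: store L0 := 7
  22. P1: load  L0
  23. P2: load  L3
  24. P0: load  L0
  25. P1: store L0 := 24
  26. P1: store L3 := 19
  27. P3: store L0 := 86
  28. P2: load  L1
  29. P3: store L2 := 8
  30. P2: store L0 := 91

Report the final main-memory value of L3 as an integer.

  op1 P1: load  L2 → I/E/I/I on L2; bus BusRd; mem=10
  op2 P0: load  L1 → E/I/I/I on L1; bus BusRd; mem=50
  op3 P3: store L2 := 97 → I/I/I/M on L2; bus BusRdX; mem=10
  op4 P1: load  L0 → I/E/I/I on L0; bus BusRd; mem=70
  op5 P0: store L0 := 96 → M/I/I/I on L0; bus BusRdX; mem=70
  op6 P0: load  L1 → E/I/I/I on L1; bus (none); mem=50
  op7 P2: store L2 := 24 → I/I/M/I on L2; bus BusRdX Flush; mem=97
  op8 P3: load  L1 → S/I/I/S on L1; bus BusRd; mem=50
  op9 P2: load  L2 → I/I/M/I on L2; bus (none); mem=97
  op10 P1: load  L0 → O/S/I/I on L0; bus BusRd; mem=70
  op11 P2: load  L4 → I/I/E/I on L4; bus BusRd; mem=40
  op12 P2: store L4 := 82 → I/I/M/I on L4; bus (none); mem=40
  op13 P0: store L0 := 64 → M/I/I/I on L0; bus BusUpgr; mem=70
  op14 P2: load  L1 → S/I/S/S on L1; bus BusRd; mem=50
  op15 P3: store L0 := 58 → I/I/I/M on L0; bus BusRdX Flush; mem=64
  op16 P0: store L2 := 23 → M/I/I/I on L2; bus BusRdX Flush; mem=24
  op17 P2: store L0 := 37 → I/I/M/I on L0; bus BusRdX Flush; mem=58
  op18 P1: store L0 := 16 → I/M/I/I on L0; bus BusRdX Flush; mem=37
  op19 P3: load  L0 → I/O/I/S on L0; bus BusRd; mem=37
  op20 P3: load  L3 → I/I/I/E on L3; bus BusRd; mem=70
  op21 P3: store L0 := 7 → I/I/I/M on L0; bus BusUpgr Flush; mem=16
  op22 P1: load  L0 → I/S/I/O on L0; bus BusRd; mem=16
  op23 P2: load  L3 → I/I/S/S on L3; bus BusRd; mem=70
  op24 P0: load  L0 → S/S/I/O on L0; bus BusRd; mem=16
  op25 P1: store L0 := 24 → I/M/I/I on L0; bus BusUpgr Flush; mem=7
  op26 P1: store L3 := 19 → I/M/I/I on L3; bus BusRdX; mem=70
  op27 P3: store L0 := 86 → I/I/I/M on L0; bus BusRdX Flush; mem=24
  op28 P2: load  L1 → S/I/S/S on L1; bus (none); mem=50
  op29 P3: store L2 := 8 → I/I/I/M on L2; bus BusRdX Flush; mem=23
  op30 P2: store L0 := 91 → I/I/M/I on L0; bus BusRdX Flush; mem=86

memory[L3] = 70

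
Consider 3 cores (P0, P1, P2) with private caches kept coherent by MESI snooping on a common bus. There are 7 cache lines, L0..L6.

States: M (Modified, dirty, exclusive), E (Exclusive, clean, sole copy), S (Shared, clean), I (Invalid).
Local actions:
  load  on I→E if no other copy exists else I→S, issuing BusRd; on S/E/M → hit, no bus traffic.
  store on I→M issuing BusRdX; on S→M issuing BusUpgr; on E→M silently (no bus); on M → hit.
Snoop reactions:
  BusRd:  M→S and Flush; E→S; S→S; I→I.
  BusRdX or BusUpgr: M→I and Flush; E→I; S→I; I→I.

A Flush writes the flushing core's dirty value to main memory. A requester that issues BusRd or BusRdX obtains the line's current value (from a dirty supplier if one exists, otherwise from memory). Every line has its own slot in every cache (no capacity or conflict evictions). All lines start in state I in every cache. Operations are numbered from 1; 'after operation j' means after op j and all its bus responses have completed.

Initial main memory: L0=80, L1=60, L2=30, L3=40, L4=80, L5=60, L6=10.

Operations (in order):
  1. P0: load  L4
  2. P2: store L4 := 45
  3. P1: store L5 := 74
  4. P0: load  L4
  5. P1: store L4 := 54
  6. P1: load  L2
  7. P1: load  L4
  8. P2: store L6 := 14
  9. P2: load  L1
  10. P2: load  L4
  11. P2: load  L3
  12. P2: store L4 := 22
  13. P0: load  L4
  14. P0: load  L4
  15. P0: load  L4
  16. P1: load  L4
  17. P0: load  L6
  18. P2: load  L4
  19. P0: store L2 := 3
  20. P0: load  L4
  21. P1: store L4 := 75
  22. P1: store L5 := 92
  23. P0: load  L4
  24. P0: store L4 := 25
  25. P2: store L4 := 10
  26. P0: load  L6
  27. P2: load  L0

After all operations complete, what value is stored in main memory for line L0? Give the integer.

  op1 P0: load  L4 → E/I/I on L4; bus BusRd; mem=80
  op2 P2: store L4 := 45 → I/I/M on L4; bus BusRdX; mem=80
  op3 P1: store L5 := 74 → I/M/I on L5; bus BusRdX; mem=60
  op4 P0: load  L4 → S/I/S on L4; bus BusRd Flush; mem=45
  op5 P1: store L4 := 54 → I/M/I on L4; bus BusRdX; mem=45
  op6 P1: load  L2 → I/E/I on L2; bus BusRd; mem=30
  op7 P1: load  L4 → I/M/I on L4; bus (none); mem=45
  op8 P2: store L6 := 14 → I/I/M on L6; bus BusRdX; mem=10
  op9 P2: load  L1 → I/I/E on L1; bus BusRd; mem=60
  op10 P2: load  L4 → I/S/S on L4; bus BusRd Flush; mem=54
  op11 P2: load  L3 → I/I/E on L3; bus BusRd; mem=40
  op12 P2: store L4 := 22 → I/I/M on L4; bus BusUpgr; mem=54
  op13 P0: load  L4 → S/I/S on L4; bus BusRd Flush; mem=22
  op14 P0: load  L4 → S/I/S on L4; bus (none); mem=22
  op15 P0: load  L4 → S/I/S on L4; bus (none); mem=22
  op16 P1: load  L4 → S/S/S on L4; bus BusRd; mem=22
  op17 P0: load  L6 → S/I/S on L6; bus BusRd Flush; mem=14
  op18 P2: load  L4 → S/S/S on L4; bus (none); mem=22
  op19 P0: store L2 := 3 → M/I/I on L2; bus BusRdX; mem=30
  op20 P0: load  L4 → S/S/S on L4; bus (none); mem=22
  op21 P1: store L4 := 75 → I/M/I on L4; bus BusUpgr; mem=22
  op22 P1: store L5 := 92 → I/M/I on L5; bus (none); mem=60
  op23 P0: load  L4 → S/S/I on L4; bus BusRd Flush; mem=75
  op24 P0: store L4 := 25 → M/I/I on L4; bus BusUpgr; mem=75
  op25 P2: store L4 := 10 → I/I/M on L4; bus BusRdX Flush; mem=25
  op26 P0: load  L6 → S/I/S on L6; bus (none); mem=14
  op27 P2: load  L0 → I/I/E on L0; bus BusRd; mem=80

memory[L0] = 80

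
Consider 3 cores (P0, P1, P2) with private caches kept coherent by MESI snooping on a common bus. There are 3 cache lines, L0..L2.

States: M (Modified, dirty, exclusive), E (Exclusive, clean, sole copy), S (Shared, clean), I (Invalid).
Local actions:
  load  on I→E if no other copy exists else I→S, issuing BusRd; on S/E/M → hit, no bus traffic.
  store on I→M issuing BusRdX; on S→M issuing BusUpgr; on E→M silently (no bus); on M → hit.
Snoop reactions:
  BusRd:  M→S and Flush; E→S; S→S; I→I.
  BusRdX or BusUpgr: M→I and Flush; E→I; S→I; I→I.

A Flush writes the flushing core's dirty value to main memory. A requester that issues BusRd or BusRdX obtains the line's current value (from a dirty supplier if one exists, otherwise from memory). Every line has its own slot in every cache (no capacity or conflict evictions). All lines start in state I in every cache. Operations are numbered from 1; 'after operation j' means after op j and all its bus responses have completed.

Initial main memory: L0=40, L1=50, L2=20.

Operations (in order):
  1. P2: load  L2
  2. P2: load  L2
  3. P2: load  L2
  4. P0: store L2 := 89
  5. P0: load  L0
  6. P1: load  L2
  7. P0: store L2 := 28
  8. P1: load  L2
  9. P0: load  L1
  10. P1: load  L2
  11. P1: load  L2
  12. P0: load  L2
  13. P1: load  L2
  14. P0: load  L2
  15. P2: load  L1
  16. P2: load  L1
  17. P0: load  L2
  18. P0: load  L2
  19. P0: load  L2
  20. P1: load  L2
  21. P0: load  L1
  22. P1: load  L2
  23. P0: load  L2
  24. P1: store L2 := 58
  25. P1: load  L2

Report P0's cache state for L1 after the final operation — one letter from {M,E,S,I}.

1. P2: load  L2  bus=[BusRd]  L2: P0=I P1=I P2=E  mem[L2]=20
2. P2: load  L2  bus=[-]  L2: P0=I P1=I P2=E  mem[L2]=20
3. P2: load  L2  bus=[-]  L2: P0=I P1=I P2=E  mem[L2]=20
4. P0: store L2 := 89  bus=[BusRdX]  L2: P0=M P1=I P2=I  mem[L2]=20
5. P0: load  L0  bus=[BusRd]  L0: P0=E P1=I P2=I  mem[L0]=40
6. P1: load  L2  bus=[BusRd,Flush]  L2: P0=S P1=S P2=I  mem[L2]=89
7. P0: store L2 := 28  bus=[BusUpgr]  L2: P0=M P1=I P2=I  mem[L2]=89
8. P1: load  L2  bus=[BusRd,Flush]  L2: P0=S P1=S P2=I  mem[L2]=28
9. P0: load  L1  bus=[BusRd]  L1: P0=E P1=I P2=I  mem[L1]=50
10. P1: load  L2  bus=[-]  L2: P0=S P1=S P2=I  mem[L2]=28
11. P1: load  L2  bus=[-]  L2: P0=S P1=S P2=I  mem[L2]=28
12. P0: load  L2  bus=[-]  L2: P0=S P1=S P2=I  mem[L2]=28
13. P1: load  L2  bus=[-]  L2: P0=S P1=S P2=I  mem[L2]=28
14. P0: load  L2  bus=[-]  L2: P0=S P1=S P2=I  mem[L2]=28
15. P2: load  L1  bus=[BusRd]  L1: P0=S P1=I P2=S  mem[L1]=50
16. P2: load  L1  bus=[-]  L1: P0=S P1=I P2=S  mem[L1]=50
17. P0: load  L2  bus=[-]  L2: P0=S P1=S P2=I  mem[L2]=28
18. P0: load  L2  bus=[-]  L2: P0=S P1=S P2=I  mem[L2]=28
19. P0: load  L2  bus=[-]  L2: P0=S P1=S P2=I  mem[L2]=28
20. P1: load  L2  bus=[-]  L2: P0=S P1=S P2=I  mem[L2]=28
21. P0: load  L1  bus=[-]  L1: P0=S P1=I P2=S  mem[L1]=50
22. P1: load  L2  bus=[-]  L2: P0=S P1=S P2=I  mem[L2]=28
23. P0: load  L2  bus=[-]  L2: P0=S P1=S P2=I  mem[L2]=28
24. P1: store L2 := 58  bus=[BusUpgr]  L2: P0=I P1=M P2=I  mem[L2]=28
25. P1: load  L2  bus=[-]  L2: P0=I P1=M P2=I  mem[L2]=28

state = S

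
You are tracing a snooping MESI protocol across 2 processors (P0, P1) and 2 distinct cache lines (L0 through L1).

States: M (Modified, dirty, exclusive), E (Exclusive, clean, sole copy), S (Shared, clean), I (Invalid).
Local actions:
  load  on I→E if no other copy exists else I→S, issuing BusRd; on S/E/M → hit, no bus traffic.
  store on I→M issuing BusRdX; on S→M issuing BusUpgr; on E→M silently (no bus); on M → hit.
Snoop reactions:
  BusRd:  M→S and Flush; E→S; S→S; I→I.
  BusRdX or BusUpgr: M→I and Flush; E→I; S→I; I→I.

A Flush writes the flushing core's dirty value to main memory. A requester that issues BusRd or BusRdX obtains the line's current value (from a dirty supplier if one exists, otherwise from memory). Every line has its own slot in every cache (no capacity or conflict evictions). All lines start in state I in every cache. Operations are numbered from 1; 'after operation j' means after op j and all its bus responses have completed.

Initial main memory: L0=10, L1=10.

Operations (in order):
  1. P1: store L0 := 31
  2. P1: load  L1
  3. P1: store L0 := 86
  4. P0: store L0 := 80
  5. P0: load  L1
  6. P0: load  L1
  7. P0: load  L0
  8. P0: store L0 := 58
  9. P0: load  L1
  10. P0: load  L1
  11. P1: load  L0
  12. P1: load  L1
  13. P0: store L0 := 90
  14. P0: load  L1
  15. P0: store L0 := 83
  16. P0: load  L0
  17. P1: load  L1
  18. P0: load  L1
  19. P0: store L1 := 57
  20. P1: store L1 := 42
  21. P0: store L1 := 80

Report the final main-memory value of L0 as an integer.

  op1 P1: store L0 := 31 → I/M on L0; bus BusRdX; mem=10
  op2 P1: load  L1 → I/E on L1; bus BusRd; mem=10
  op3 P1: store L0 := 86 → I/M on L0; bus (none); mem=10
  op4 P0: store L0 := 80 → M/I on L0; bus BusRdX Flush; mem=86
  op5 P0: load  L1 → S/S on L1; bus BusRd; mem=10
  op6 P0: load  L1 → S/S on L1; bus (none); mem=10
  op7 P0: load  L0 → M/I on L0; bus (none); mem=86
  op8 P0: store L0 := 58 → M/I on L0; bus (none); mem=86
  op9 P0: load  L1 → S/S on L1; bus (none); mem=10
  op10 P0: load  L1 → S/S on L1; bus (none); mem=10
  op11 P1: load  L0 → S/S on L0; bus BusRd Flush; mem=58
  op12 P1: load  L1 → S/S on L1; bus (none); mem=10
  op13 P0: store L0 := 90 → M/I on L0; bus BusUpgr; mem=58
  op14 P0: load  L1 → S/S on L1; bus (none); mem=10
  op15 P0: store L0 := 83 → M/I on L0; bus (none); mem=58
  op16 P0: load  L0 → M/I on L0; bus (none); mem=58
  op17 P1: load  L1 → S/S on L1; bus (none); mem=10
  op18 P0: load  L1 → S/S on L1; bus (none); mem=10
  op19 P0: store L1 := 57 → M/I on L1; bus BusUpgr; mem=10
  op20 P1: store L1 := 42 → I/M on L1; bus BusRdX Flush; mem=57
  op21 P0: store L1 := 80 → M/I on L1; bus BusRdX Flush; mem=42

memory[L0] = 58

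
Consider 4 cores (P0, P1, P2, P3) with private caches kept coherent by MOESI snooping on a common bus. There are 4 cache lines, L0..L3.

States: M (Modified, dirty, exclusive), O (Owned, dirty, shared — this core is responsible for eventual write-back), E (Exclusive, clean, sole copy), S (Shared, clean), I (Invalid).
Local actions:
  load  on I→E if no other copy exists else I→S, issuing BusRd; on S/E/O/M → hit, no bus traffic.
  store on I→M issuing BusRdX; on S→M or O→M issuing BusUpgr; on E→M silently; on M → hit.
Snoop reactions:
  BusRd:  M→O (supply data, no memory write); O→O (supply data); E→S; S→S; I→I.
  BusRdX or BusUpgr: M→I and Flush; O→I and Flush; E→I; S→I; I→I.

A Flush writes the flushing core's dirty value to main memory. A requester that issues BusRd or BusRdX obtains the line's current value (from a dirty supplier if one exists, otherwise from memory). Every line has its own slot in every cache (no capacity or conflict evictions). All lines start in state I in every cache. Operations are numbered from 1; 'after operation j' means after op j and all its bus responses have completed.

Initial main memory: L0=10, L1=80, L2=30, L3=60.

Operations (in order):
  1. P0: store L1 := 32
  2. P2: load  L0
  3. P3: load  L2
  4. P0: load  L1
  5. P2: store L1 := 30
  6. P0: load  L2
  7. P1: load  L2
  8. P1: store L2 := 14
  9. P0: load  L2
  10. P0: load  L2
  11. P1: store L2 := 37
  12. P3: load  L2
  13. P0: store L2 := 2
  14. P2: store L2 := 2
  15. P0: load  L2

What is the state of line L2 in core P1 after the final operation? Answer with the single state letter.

step 1: P0: store L1 := 32  ⟶  MIII  (L1)  txn=BusRdX  M[L1]=80
step 2: P2: load  L0  ⟶  IIEI  (L0)  txn=BusRd  M[L0]=10
step 3: P3: load  L2  ⟶  IIIE  (L2)  txn=BusRd  M[L2]=30
step 4: P0: load  L1  ⟶  MIII  (L1)  txn=∅  M[L1]=80
step 5: P2: store L1 := 30  ⟶  IIMI  (L1)  txn=BusRdX+Flush  M[L1]=32
step 6: P0: load  L2  ⟶  SIIS  (L2)  txn=BusRd  M[L2]=30
step 7: P1: load  L2  ⟶  SSIS  (L2)  txn=BusRd  M[L2]=30
step 8: P1: store L2 := 14  ⟶  IMII  (L2)  txn=BusUpgr  M[L2]=30
step 9: P0: load  L2  ⟶  SOII  (L2)  txn=BusRd  M[L2]=30
step 10: P0: load  L2  ⟶  SOII  (L2)  txn=∅  M[L2]=30
step 11: P1: store L2 := 37  ⟶  IMII  (L2)  txn=BusUpgr  M[L2]=30
step 12: P3: load  L2  ⟶  IOIS  (L2)  txn=BusRd  M[L2]=30
step 13: P0: store L2 := 2  ⟶  MIII  (L2)  txn=BusRdX+Flush  M[L2]=37
step 14: P2: store L2 := 2  ⟶  IIMI  (L2)  txn=BusRdX+Flush  M[L2]=2
step 15: P0: load  L2  ⟶  SIOI  (L2)  txn=BusRd  M[L2]=2

state = I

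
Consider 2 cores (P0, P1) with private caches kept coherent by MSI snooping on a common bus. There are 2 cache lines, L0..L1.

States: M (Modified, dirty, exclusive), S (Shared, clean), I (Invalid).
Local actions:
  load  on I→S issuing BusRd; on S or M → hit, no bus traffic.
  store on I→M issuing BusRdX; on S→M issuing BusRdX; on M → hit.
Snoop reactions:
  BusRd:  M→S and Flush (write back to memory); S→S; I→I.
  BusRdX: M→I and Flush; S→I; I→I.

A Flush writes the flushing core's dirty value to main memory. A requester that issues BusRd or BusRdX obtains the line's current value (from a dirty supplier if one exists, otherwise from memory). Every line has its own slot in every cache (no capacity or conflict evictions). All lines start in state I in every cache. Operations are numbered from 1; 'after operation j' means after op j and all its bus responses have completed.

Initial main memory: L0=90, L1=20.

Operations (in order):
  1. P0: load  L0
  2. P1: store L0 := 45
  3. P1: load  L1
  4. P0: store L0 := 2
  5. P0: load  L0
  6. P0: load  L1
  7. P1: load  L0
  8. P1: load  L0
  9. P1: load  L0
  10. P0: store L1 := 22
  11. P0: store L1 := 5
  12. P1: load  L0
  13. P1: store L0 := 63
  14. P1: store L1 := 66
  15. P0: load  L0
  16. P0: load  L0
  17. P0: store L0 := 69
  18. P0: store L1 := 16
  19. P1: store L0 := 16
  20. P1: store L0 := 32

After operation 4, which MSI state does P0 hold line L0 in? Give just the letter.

1. P0: load  L0  bus=[BusRd]  L0: P0=S P1=I  mem[L0]=90
2. P1: store L0 := 45  bus=[BusRdX]  L0: P0=I P1=M  mem[L0]=90
3. P1: load  L1  bus=[BusRd]  L1: P0=I P1=S  mem[L1]=20
4. P0: store L0 := 2  bus=[BusRdX,Flush]  L0: P0=M P1=I  mem[L0]=45
5. P0: load  L0  bus=[-]  L0: P0=M P1=I  mem[L0]=45
6. P0: load  L1  bus=[BusRd]  L1: P0=S P1=S  mem[L1]=20
7. P1: load  L0  bus=[BusRd,Flush]  L0: P0=S P1=S  mem[L0]=2
8. P1: load  L0  bus=[-]  L0: P0=S P1=S  mem[L0]=2
9. P1: load  L0  bus=[-]  L0: P0=S P1=S  mem[L0]=2
10. P0: store L1 := 22  bus=[BusRdX]  L1: P0=M P1=I  mem[L1]=20
11. P0: store L1 := 5  bus=[-]  L1: P0=M P1=I  mem[L1]=20
12. P1: load  L0  bus=[-]  L0: P0=S P1=S  mem[L0]=2
13. P1: store L0 := 63  bus=[BusRdX]  L0: P0=I P1=M  mem[L0]=2
14. P1: store L1 := 66  bus=[BusRdX,Flush]  L1: P0=I P1=M  mem[L1]=5
15. P0: load  L0  bus=[BusRd,Flush]  L0: P0=S P1=S  mem[L0]=63
16. P0: load  L0  bus=[-]  L0: P0=S P1=S  mem[L0]=63
17. P0: store L0 := 69  bus=[BusRdX]  L0: P0=M P1=I  mem[L0]=63
18. P0: store L1 := 16  bus=[BusRdX,Flush]  L1: P0=M P1=I  mem[L1]=66
19. P1: store L0 := 16  bus=[BusRdX,Flush]  L0: P0=I P1=M  mem[L0]=69
20. P1: store L0 := 32  bus=[-]  L0: P0=I P1=M  mem[L0]=69

state = M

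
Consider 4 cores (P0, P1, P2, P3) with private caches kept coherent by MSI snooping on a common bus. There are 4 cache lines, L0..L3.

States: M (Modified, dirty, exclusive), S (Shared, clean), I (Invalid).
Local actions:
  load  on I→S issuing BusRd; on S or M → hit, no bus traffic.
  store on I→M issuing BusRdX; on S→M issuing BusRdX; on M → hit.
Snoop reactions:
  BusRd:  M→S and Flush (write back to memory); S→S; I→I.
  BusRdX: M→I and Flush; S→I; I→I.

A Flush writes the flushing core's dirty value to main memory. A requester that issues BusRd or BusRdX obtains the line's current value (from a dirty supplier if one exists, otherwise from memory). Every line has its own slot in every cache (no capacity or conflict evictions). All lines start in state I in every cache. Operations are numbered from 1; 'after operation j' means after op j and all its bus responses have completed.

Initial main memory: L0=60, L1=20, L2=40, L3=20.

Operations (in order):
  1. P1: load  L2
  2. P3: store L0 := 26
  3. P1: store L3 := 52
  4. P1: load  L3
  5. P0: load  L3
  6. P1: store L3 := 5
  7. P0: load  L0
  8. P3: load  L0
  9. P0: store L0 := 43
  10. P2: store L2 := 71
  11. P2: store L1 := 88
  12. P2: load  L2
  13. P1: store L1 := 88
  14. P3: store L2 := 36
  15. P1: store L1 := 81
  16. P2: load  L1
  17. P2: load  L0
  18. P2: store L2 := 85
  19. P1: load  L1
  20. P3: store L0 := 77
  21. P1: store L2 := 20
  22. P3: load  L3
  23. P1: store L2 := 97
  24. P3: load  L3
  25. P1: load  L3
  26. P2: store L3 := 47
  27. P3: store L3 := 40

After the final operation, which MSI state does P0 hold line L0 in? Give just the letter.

state = I

step 1: P1: load  L2  ⟶  ISII  (L2)  txn=BusRd  M[L2]=40
step 2: P3: store L0 := 26  ⟶  IIIM  (L0)  txn=BusRdX  M[L0]=60
step 3: P1: store L3 := 52  ⟶  IMII  (L3)  txn=BusRdX  M[L3]=20
step 4: P1: load  L3  ⟶  IMII  (L3)  txn=∅  M[L3]=20
step 5: P0: load  L3  ⟶  SSII  (L3)  txn=BusRd+Flush  M[L3]=52
step 6: P1: store L3 := 5  ⟶  IMII  (L3)  txn=BusRdX  M[L3]=52
step 7: P0: load  L0  ⟶  SIIS  (L0)  txn=BusRd+Flush  M[L0]=26
step 8: P3: load  L0  ⟶  SIIS  (L0)  txn=∅  M[L0]=26
step 9: P0: store L0 := 43  ⟶  MIII  (L0)  txn=BusRdX  M[L0]=26
step 10: P2: store L2 := 71  ⟶  IIMI  (L2)  txn=BusRdX  M[L2]=40
step 11: P2: store L1 := 88  ⟶  IIMI  (L1)  txn=BusRdX  M[L1]=20
step 12: P2: load  L2  ⟶  IIMI  (L2)  txn=∅  M[L2]=40
step 13: P1: store L1 := 88  ⟶  IMII  (L1)  txn=BusRdX+Flush  M[L1]=88
step 14: P3: store L2 := 36  ⟶  IIIM  (L2)  txn=BusRdX+Flush  M[L2]=71
step 15: P1: store L1 := 81  ⟶  IMII  (L1)  txn=∅  M[L1]=88
step 16: P2: load  L1  ⟶  ISSI  (L1)  txn=BusRd+Flush  M[L1]=81
step 17: P2: load  L0  ⟶  SISI  (L0)  txn=BusRd+Flush  M[L0]=43
step 18: P2: store L2 := 85  ⟶  IIMI  (L2)  txn=BusRdX+Flush  M[L2]=36
step 19: P1: load  L1  ⟶  ISSI  (L1)  txn=∅  M[L1]=81
step 20: P3: store L0 := 77  ⟶  IIIM  (L0)  txn=BusRdX  M[L0]=43
step 21: P1: store L2 := 20  ⟶  IMII  (L2)  txn=BusRdX+Flush  M[L2]=85
step 22: P3: load  L3  ⟶  ISIS  (L3)  txn=BusRd+Flush  M[L3]=5
step 23: P1: store L2 := 97  ⟶  IMII  (L2)  txn=∅  M[L2]=85
step 24: P3: load  L3  ⟶  ISIS  (L3)  txn=∅  M[L3]=5
step 25: P1: load  L3  ⟶  ISIS  (L3)  txn=∅  M[L3]=5
step 26: P2: store L3 := 47  ⟶  IIMI  (L3)  txn=BusRdX  M[L3]=5
step 27: P3: store L3 := 40  ⟶  IIIM  (L3)  txn=BusRdX+Flush  M[L3]=47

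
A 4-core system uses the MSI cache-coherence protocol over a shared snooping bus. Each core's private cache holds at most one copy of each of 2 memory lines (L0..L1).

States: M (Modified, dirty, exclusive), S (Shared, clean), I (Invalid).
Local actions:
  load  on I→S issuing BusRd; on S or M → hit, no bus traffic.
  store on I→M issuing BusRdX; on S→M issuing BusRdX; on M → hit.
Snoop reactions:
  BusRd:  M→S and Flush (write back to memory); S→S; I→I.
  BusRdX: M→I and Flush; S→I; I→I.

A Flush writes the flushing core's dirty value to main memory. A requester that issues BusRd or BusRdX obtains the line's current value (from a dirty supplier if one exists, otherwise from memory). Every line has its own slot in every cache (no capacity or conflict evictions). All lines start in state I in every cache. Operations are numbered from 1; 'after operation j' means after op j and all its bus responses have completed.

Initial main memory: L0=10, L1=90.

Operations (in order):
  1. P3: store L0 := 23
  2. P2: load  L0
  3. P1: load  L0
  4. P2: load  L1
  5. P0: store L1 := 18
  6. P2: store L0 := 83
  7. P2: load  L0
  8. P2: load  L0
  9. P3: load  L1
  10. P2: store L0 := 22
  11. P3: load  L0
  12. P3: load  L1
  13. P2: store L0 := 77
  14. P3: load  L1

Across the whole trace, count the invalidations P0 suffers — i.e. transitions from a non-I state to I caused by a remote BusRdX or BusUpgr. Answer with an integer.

  op1 P3: store L0 := 23 → I/I/I/M on L0; bus BusRdX; mem=10
  op2 P2: load  L0 → I/I/S/S on L0; bus BusRd Flush; mem=23
  op3 P1: load  L0 → I/S/S/S on L0; bus BusRd; mem=23
  op4 P2: load  L1 → I/I/S/I on L1; bus BusRd; mem=90
  op5 P0: store L1 := 18 → M/I/I/I on L1; bus BusRdX; mem=90
  op6 P2: store L0 := 83 → I/I/M/I on L0; bus BusRdX; mem=23
  op7 P2: load  L0 → I/I/M/I on L0; bus (none); mem=23
  op8 P2: load  L0 → I/I/M/I on L0; bus (none); mem=23
  op9 P3: load  L1 → S/I/I/S on L1; bus BusRd Flush; mem=18
  op10 P2: store L0 := 22 → I/I/M/I on L0; bus (none); mem=23
  op11 P3: load  L0 → I/I/S/S on L0; bus BusRd Flush; mem=22
  op12 P3: load  L1 → S/I/I/S on L1; bus (none); mem=18
  op13 P2: store L0 := 77 → I/I/M/I on L0; bus BusRdX; mem=22
  op14 P3: load  L1 → S/I/I/S on L1; bus (none); mem=18

invalidations = 0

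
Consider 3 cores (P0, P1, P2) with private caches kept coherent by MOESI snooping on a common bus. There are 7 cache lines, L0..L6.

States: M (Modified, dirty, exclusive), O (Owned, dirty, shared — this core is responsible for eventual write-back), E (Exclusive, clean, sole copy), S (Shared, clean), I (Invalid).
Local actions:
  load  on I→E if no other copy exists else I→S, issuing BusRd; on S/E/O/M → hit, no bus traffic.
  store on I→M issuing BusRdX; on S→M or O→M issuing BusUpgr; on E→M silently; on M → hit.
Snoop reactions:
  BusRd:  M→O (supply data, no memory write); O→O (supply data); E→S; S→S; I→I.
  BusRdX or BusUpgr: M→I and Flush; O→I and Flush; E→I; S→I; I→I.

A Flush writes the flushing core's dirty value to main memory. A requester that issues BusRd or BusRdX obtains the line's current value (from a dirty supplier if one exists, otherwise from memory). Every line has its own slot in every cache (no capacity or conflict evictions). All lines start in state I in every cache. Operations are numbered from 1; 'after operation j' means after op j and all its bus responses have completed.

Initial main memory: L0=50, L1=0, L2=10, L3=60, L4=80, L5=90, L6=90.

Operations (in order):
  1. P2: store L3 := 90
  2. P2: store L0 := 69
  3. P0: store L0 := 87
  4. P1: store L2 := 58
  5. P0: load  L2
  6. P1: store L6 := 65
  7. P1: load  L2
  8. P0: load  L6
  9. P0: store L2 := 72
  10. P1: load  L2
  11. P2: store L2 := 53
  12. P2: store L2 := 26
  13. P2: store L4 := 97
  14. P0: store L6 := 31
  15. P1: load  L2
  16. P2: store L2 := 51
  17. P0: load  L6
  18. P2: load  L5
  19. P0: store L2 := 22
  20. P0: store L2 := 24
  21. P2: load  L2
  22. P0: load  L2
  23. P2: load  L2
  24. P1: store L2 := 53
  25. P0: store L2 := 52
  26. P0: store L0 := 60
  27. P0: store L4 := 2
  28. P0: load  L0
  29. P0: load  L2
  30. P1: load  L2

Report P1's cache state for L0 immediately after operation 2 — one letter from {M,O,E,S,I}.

1. P2: store L3 := 90  bus=[BusRdX]  L3: P0=I P1=I P2=M  mem[L3]=60
2. P2: store L0 := 69  bus=[BusRdX]  L0: P0=I P1=I P2=M  mem[L0]=50
3. P0: store L0 := 87  bus=[BusRdX,Flush]  L0: P0=M P1=I P2=I  mem[L0]=69
4. P1: store L2 := 58  bus=[BusRdX]  L2: P0=I P1=M P2=I  mem[L2]=10
5. P0: load  L2  bus=[BusRd]  L2: P0=S P1=O P2=I  mem[L2]=10
6. P1: store L6 := 65  bus=[BusRdX]  L6: P0=I P1=M P2=I  mem[L6]=90
7. P1: load  L2  bus=[-]  L2: P0=S P1=O P2=I  mem[L2]=10
8. P0: load  L6  bus=[BusRd]  L6: P0=S P1=O P2=I  mem[L6]=90
9. P0: store L2 := 72  bus=[BusUpgr,Flush]  L2: P0=M P1=I P2=I  mem[L2]=58
10. P1: load  L2  bus=[BusRd]  L2: P0=O P1=S P2=I  mem[L2]=58
11. P2: store L2 := 53  bus=[BusRdX,Flush]  L2: P0=I P1=I P2=M  mem[L2]=72
12. P2: store L2 := 26  bus=[-]  L2: P0=I P1=I P2=M  mem[L2]=72
13. P2: store L4 := 97  bus=[BusRdX]  L4: P0=I P1=I P2=M  mem[L4]=80
14. P0: store L6 := 31  bus=[BusUpgr,Flush]  L6: P0=M P1=I P2=I  mem[L6]=65
15. P1: load  L2  bus=[BusRd]  L2: P0=I P1=S P2=O  mem[L2]=72
16. P2: store L2 := 51  bus=[BusUpgr]  L2: P0=I P1=I P2=M  mem[L2]=72
17. P0: load  L6  bus=[-]  L6: P0=M P1=I P2=I  mem[L6]=65
18. P2: load  L5  bus=[BusRd]  L5: P0=I P1=I P2=E  mem[L5]=90
19. P0: store L2 := 22  bus=[BusRdX,Flush]  L2: P0=M P1=I P2=I  mem[L2]=51
20. P0: store L2 := 24  bus=[-]  L2: P0=M P1=I P2=I  mem[L2]=51
21. P2: load  L2  bus=[BusRd]  L2: P0=O P1=I P2=S  mem[L2]=51
22. P0: load  L2  bus=[-]  L2: P0=O P1=I P2=S  mem[L2]=51
23. P2: load  L2  bus=[-]  L2: P0=O P1=I P2=S  mem[L2]=51
24. P1: store L2 := 53  bus=[BusRdX,Flush]  L2: P0=I P1=M P2=I  mem[L2]=24
25. P0: store L2 := 52  bus=[BusRdX,Flush]  L2: P0=M P1=I P2=I  mem[L2]=53
26. P0: store L0 := 60  bus=[-]  L0: P0=M P1=I P2=I  mem[L0]=69
27. P0: store L4 := 2  bus=[BusRdX,Flush]  L4: P0=M P1=I P2=I  mem[L4]=97
28. P0: load  L0  bus=[-]  L0: P0=M P1=I P2=I  mem[L0]=69
29. P0: load  L2  bus=[-]  L2: P0=M P1=I P2=I  mem[L2]=53
30. P1: load  L2  bus=[BusRd]  L2: P0=O P1=S P2=I  mem[L2]=53

state = I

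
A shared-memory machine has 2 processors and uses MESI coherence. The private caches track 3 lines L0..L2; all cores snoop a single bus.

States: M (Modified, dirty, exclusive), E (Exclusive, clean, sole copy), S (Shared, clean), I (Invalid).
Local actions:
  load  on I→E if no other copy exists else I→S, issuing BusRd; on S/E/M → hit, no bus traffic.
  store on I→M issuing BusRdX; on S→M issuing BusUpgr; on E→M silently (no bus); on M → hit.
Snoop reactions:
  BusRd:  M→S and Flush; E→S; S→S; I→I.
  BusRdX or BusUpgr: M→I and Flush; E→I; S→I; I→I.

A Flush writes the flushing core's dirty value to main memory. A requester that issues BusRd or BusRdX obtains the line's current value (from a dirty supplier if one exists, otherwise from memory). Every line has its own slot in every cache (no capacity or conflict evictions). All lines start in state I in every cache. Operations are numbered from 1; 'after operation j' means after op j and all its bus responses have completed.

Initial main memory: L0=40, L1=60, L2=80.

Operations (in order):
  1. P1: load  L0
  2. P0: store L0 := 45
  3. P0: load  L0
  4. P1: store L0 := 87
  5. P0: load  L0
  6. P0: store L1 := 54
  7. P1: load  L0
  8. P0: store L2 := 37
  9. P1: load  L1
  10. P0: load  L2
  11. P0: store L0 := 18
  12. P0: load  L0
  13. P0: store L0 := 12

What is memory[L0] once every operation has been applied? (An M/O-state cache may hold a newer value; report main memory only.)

[1] P1: load  L0 | P0:I, P1:E(40) | bus: BusRd
[2] P0: store L0 := 45 | P0:M(45), P1:I | bus: BusRdX
[3] P0: load  L0 | P0:M(45), P1:I | bus: none
[4] P1: store L0 := 87 | P0:I, P1:M(87) | bus: BusRdX,Flush
[5] P0: load  L0 | P0:S(87), P1:S(87) | bus: BusRd,Flush
[6] P0: store L1 := 54 | P0:M(54), P1:I | bus: BusRdX
[7] P1: load  L0 | P0:S(87), P1:S(87) | bus: none
[8] P0: store L2 := 37 | P0:M(37), P1:I | bus: BusRdX
[9] P1: load  L1 | P0:S(54), P1:S(54) | bus: BusRd,Flush
[10] P0: load  L2 | P0:M(37), P1:I | bus: none
[11] P0: store L0 := 18 | P0:M(18), P1:I | bus: BusUpgr
[12] P0: load  L0 | P0:M(18), P1:I | bus: none
[13] P0: store L0 := 12 | P0:M(12), P1:I | bus: none

memory[L0] = 87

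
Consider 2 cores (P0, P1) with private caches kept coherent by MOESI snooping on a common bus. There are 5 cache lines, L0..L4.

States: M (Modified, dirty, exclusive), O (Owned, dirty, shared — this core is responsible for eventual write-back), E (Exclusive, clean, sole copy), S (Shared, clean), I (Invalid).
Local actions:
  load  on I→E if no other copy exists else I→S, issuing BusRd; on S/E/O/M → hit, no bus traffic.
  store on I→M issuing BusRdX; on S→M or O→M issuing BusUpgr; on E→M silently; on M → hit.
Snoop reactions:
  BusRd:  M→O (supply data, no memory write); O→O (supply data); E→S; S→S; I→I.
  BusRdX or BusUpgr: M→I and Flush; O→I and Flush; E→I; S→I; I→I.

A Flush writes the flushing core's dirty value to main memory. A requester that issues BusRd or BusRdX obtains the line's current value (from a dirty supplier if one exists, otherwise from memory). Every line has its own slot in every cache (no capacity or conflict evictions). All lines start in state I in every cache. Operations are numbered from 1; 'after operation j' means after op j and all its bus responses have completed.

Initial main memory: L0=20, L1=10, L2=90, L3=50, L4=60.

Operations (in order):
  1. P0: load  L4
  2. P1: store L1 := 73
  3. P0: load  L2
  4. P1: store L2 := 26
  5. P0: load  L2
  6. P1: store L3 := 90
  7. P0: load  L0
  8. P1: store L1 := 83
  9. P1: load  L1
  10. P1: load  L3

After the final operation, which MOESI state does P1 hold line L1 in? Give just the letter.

state = M

[1] P0: load  L4 | P0:E(60), P1:I | bus: BusRd
[2] P1: store L1 := 73 | P0:I, P1:M(73) | bus: BusRdX
[3] P0: load  L2 | P0:E(90), P1:I | bus: BusRd
[4] P1: store L2 := 26 | P0:I, P1:M(26) | bus: BusRdX
[5] P0: load  L2 | P0:S(26), P1:O(26) | bus: BusRd
[6] P1: store L3 := 90 | P0:I, P1:M(90) | bus: BusRdX
[7] P0: load  L0 | P0:E(20), P1:I | bus: BusRd
[8] P1: store L1 := 83 | P0:I, P1:M(83) | bus: none
[9] P1: load  L1 | P0:I, P1:M(83) | bus: none
[10] P1: load  L3 | P0:I, P1:M(90) | bus: none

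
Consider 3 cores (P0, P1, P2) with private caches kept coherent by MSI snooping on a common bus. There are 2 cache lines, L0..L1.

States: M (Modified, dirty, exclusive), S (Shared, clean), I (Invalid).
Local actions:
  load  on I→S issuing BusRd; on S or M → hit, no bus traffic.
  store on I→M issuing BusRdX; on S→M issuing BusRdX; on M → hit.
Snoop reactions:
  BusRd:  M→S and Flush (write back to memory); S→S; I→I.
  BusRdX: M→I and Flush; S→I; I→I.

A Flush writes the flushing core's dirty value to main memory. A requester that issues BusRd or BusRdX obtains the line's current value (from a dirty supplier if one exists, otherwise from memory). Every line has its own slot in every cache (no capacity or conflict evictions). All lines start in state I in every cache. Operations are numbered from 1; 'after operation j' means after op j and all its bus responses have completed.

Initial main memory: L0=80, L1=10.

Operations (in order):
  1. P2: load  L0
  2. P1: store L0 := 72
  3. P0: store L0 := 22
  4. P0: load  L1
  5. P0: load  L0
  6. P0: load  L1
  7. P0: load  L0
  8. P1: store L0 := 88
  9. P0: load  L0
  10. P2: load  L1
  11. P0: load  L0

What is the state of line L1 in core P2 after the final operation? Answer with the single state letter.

step 1: P2: load  L0  ⟶  IIS  (L0)  txn=BusRd  M[L0]=80
step 2: P1: store L0 := 72  ⟶  IMI  (L0)  txn=BusRdX  M[L0]=80
step 3: P0: store L0 := 22  ⟶  MII  (L0)  txn=BusRdX+Flush  M[L0]=72
step 4: P0: load  L1  ⟶  SII  (L1)  txn=BusRd  M[L1]=10
step 5: P0: load  L0  ⟶  MII  (L0)  txn=∅  M[L0]=72
step 6: P0: load  L1  ⟶  SII  (L1)  txn=∅  M[L1]=10
step 7: P0: load  L0  ⟶  MII  (L0)  txn=∅  M[L0]=72
step 8: P1: store L0 := 88  ⟶  IMI  (L0)  txn=BusRdX+Flush  M[L0]=22
step 9: P0: load  L0  ⟶  SSI  (L0)  txn=BusRd+Flush  M[L0]=88
step 10: P2: load  L1  ⟶  SIS  (L1)  txn=BusRd  M[L1]=10
step 11: P0: load  L0  ⟶  SSI  (L0)  txn=∅  M[L0]=88

state = S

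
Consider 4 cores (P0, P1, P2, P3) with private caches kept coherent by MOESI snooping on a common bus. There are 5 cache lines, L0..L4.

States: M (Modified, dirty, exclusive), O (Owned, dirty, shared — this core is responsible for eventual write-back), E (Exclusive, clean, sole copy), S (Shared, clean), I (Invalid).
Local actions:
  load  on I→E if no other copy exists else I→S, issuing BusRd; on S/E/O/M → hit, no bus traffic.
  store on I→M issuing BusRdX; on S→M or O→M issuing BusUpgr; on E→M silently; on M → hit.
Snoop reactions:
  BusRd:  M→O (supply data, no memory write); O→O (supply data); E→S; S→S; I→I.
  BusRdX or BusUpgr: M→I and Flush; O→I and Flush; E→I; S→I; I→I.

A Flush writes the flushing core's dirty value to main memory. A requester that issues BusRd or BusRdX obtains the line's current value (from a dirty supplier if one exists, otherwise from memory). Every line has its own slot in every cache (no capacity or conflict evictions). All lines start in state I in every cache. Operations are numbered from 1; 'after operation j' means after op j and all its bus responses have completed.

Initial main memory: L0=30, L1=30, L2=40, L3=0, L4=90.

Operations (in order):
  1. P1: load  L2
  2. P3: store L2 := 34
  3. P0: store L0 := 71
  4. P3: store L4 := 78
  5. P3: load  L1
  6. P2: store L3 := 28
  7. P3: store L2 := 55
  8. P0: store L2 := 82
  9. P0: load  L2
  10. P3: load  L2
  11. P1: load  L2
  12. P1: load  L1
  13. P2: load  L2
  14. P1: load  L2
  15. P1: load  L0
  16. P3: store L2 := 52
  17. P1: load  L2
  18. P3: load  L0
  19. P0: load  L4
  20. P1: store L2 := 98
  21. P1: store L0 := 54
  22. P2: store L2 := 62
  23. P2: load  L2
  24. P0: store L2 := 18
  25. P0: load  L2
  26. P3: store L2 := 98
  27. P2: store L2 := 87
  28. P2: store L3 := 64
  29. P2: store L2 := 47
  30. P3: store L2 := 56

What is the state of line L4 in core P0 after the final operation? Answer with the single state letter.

state = S

  op1 P1: load  L2 → I/E/I/I on L2; bus BusRd; mem=40
  op2 P3: store L2 := 34 → I/I/I/M on L2; bus BusRdX; mem=40
  op3 P0: store L0 := 71 → M/I/I/I on L0; bus BusRdX; mem=30
  op4 P3: store L4 := 78 → I/I/I/M on L4; bus BusRdX; mem=90
  op5 P3: load  L1 → I/I/I/E on L1; bus BusRd; mem=30
  op6 P2: store L3 := 28 → I/I/M/I on L3; bus BusRdX; mem=0
  op7 P3: store L2 := 55 → I/I/I/M on L2; bus (none); mem=40
  op8 P0: store L2 := 82 → M/I/I/I on L2; bus BusRdX Flush; mem=55
  op9 P0: load  L2 → M/I/I/I on L2; bus (none); mem=55
  op10 P3: load  L2 → O/I/I/S on L2; bus BusRd; mem=55
  op11 P1: load  L2 → O/S/I/S on L2; bus BusRd; mem=55
  op12 P1: load  L1 → I/S/I/S on L1; bus BusRd; mem=30
  op13 P2: load  L2 → O/S/S/S on L2; bus BusRd; mem=55
  op14 P1: load  L2 → O/S/S/S on L2; bus (none); mem=55
  op15 P1: load  L0 → O/S/I/I on L0; bus BusRd; mem=30
  op16 P3: store L2 := 52 → I/I/I/M on L2; bus BusUpgr Flush; mem=82
  op17 P1: load  L2 → I/S/I/O on L2; bus BusRd; mem=82
  op18 P3: load  L0 → O/S/I/S on L0; bus BusRd; mem=30
  op19 P0: load  L4 → S/I/I/O on L4; bus BusRd; mem=90
  op20 P1: store L2 := 98 → I/M/I/I on L2; bus BusUpgr Flush; mem=52
  op21 P1: store L0 := 54 → I/M/I/I on L0; bus BusUpgr Flush; mem=71
  op22 P2: store L2 := 62 → I/I/M/I on L2; bus BusRdX Flush; mem=98
  op23 P2: load  L2 → I/I/M/I on L2; bus (none); mem=98
  op24 P0: store L2 := 18 → M/I/I/I on L2; bus BusRdX Flush; mem=62
  op25 P0: load  L2 → M/I/I/I on L2; bus (none); mem=62
  op26 P3: store L2 := 98 → I/I/I/M on L2; bus BusRdX Flush; mem=18
  op27 P2: store L2 := 87 → I/I/M/I on L2; bus BusRdX Flush; mem=98
  op28 P2: store L3 := 64 → I/I/M/I on L3; bus (none); mem=0
  op29 P2: store L2 := 47 → I/I/M/I on L2; bus (none); mem=98
  op30 P3: store L2 := 56 → I/I/I/M on L2; bus BusRdX Flush; mem=47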